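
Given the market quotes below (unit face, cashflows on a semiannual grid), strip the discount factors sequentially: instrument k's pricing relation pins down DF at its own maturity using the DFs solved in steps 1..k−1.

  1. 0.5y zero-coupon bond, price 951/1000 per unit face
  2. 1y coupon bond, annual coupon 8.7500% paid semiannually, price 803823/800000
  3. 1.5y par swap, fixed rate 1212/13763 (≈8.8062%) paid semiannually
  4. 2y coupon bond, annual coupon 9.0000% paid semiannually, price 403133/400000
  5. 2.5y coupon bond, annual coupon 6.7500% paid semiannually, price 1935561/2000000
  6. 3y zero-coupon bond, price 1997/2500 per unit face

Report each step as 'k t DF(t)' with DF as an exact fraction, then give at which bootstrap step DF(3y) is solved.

1 1/2 951/1000
2 1 2307/2500
3 3/2 2197/2500
4 2 8459/10000
5 5/2 8187/10000
6 3 1997/2500
DF(3y) is solved at step 6

step 1 [0.5y] zero: DF = P = 951/1000 ≈ 0.951000
step 2 [1y] bond c/2=7/160: DF=(803823/800000 − 7/160·(0.951000))/(1+7/160) = 2307/2500 ≈ 0.922800
step 3 [1.5y] swap r/2=606/13763: DF=(1 − 606/13763·(0.951000+0.922800))/(1+606/13763) = 2197/2500 ≈ 0.878800
step 4 [2y] bond c/2=9/200: DF=(403133/400000 − 9/200·(0.951000+0.922800+0.878800))/(1+9/200) = 8459/10000 ≈ 0.845900
step 5 [2.5y] bond c/2=27/800: DF=(1935561/2000000 − 27/800·(0.951000+0.922800+0.878800+0.845900))/(1+27/800) = 8187/10000 ≈ 0.818700
step 6 [3y] zero: DF = P = 1997/2500 ≈ 0.798800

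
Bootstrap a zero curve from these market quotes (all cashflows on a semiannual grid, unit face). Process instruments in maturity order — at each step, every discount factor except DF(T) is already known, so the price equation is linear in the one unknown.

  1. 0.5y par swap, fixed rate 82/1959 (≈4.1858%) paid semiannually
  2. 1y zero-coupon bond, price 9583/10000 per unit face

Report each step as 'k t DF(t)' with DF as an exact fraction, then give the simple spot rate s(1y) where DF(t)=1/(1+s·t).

step 1 [0.5y] swap r/2=41/1959: DF=(1 − 41/1959·(0))/(1+41/1959) = 1959/2000 ≈ 0.979500
step 2 [1y] zero: DF = P = 9583/10000 ≈ 0.958300

1 1/2 1959/2000
2 1 9583/10000
s(1y) = (1/(9583/10000) − 1)/(1) = 417/9583 ≈ 4.3515%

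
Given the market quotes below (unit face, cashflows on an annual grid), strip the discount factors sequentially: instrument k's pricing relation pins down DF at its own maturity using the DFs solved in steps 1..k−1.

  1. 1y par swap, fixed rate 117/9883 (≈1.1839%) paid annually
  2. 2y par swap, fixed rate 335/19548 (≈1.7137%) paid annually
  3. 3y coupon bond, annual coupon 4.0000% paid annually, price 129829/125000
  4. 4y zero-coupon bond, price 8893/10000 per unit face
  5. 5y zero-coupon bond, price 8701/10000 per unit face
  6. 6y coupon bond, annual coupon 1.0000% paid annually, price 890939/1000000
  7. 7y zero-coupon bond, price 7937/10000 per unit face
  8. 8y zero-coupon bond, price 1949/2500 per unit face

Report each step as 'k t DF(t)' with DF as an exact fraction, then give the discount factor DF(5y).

1 1 9883/10000
2 2 1933/2000
3 3 1847/2000
4 4 8893/10000
5 5 8701/10000
6 6 4181/5000
7 7 7937/10000
8 8 1949/2500
DF(5y) = 8701/10000 ≈ 0.870100

step 1 [1y] swap r/1=117/9883: DF=(1 − 117/9883·(0))/(1+117/9883) = 9883/10000 ≈ 0.988300
step 2 [2y] swap r/1=335/19548: DF=(1 − 335/19548·(0.988300))/(1+335/19548) = 1933/2000 ≈ 0.966500
step 3 [3y] bond c/1=1/25: DF=(129829/125000 − 1/25·(0.988300+0.966500))/(1+1/25) = 1847/2000 ≈ 0.923500
step 4 [4y] zero: DF = P = 8893/10000 ≈ 0.889300
step 5 [5y] zero: DF = P = 8701/10000 ≈ 0.870100
step 6 [6y] bond c/1=1/100: DF=(890939/1000000 − 1/100·(0.988300+0.966500+0.923500+0.889300+0.870100))/(1+1/100) = 4181/5000 ≈ 0.836200
step 7 [7y] zero: DF = P = 7937/10000 ≈ 0.793700
step 8 [8y] zero: DF = P = 1949/2500 ≈ 0.779600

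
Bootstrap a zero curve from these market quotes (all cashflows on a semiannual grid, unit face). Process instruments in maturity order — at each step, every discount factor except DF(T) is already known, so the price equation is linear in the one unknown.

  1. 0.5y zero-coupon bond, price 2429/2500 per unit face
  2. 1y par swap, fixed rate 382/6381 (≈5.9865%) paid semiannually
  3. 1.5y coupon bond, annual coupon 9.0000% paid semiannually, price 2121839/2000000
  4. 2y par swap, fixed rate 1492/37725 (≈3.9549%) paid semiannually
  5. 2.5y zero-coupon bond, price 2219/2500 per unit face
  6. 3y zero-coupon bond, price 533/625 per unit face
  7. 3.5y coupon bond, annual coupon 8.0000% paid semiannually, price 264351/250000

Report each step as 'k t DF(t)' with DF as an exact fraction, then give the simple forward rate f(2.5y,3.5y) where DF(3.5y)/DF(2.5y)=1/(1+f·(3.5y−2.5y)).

step 1 [0.5y] zero: DF = P = 2429/2500 ≈ 0.971600
step 2 [1y] swap r/2=191/6381: DF=(1 − 191/6381·(0.971600))/(1+191/6381) = 9427/10000 ≈ 0.942700
step 3 [1.5y] bond c/2=9/200: DF=(2121839/2000000 − 9/200·(0.971600+0.942700))/(1+9/200) = 583/625 ≈ 0.932800
step 4 [2y] swap r/2=746/37725: DF=(1 − 746/37725·(0.971600+0.942700+0.932800))/(1+746/37725) = 4627/5000 ≈ 0.925400
step 5 [2.5y] zero: DF = P = 2219/2500 ≈ 0.887600
step 6 [3y] zero: DF = P = 533/625 ≈ 0.852800
step 7 [3.5y] bond c/2=1/25: DF=(264351/250000 − 1/25·(0.971600+0.942700+0.932800+0.925400+0.887600+0.852800))/(1+1/25) = 8047/10000 ≈ 0.804700

1 1/2 2429/2500
2 1 9427/10000
3 3/2 583/625
4 2 4627/5000
5 5/2 2219/2500
6 3 533/625
7 7/2 8047/10000
f(2.5y,3.5y) = ((2219/2500)/(8047/10000) − 1)/(1) = 829/8047 ≈ 10.3020%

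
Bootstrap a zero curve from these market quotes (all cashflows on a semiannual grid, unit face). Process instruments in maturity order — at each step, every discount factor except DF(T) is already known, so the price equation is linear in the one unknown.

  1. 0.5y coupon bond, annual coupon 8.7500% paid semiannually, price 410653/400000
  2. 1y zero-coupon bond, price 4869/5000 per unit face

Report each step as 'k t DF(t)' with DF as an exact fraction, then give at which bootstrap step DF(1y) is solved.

1 1/2 2459/2500
2 1 4869/5000
DF(1y) is solved at step 2

step 1 [0.5y] bond c/2=7/160: DF=(410653/400000 − 7/160·(0))/(1+7/160) = 2459/2500 ≈ 0.983600
step 2 [1y] zero: DF = P = 4869/5000 ≈ 0.973800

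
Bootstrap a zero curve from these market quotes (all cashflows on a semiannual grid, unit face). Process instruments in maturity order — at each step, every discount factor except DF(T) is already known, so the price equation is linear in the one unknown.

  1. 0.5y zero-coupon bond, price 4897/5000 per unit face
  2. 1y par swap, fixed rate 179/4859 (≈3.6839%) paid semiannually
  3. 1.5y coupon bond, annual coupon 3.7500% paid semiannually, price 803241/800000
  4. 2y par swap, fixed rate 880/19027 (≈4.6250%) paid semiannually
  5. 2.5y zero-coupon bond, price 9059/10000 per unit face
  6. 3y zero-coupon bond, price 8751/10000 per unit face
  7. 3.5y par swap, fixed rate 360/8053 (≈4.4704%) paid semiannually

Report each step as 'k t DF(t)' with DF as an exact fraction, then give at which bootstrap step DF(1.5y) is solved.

step 1 [0.5y] zero: DF = P = 4897/5000 ≈ 0.979400
step 2 [1y] swap r/2=179/9718: DF=(1 − 179/9718·(0.979400))/(1+179/9718) = 4821/5000 ≈ 0.964200
step 3 [1.5y] bond c/2=3/160: DF=(803241/800000 − 3/160·(0.979400+0.964200))/(1+3/160) = 4749/5000 ≈ 0.949800
step 4 [2y] swap r/2=440/19027: DF=(1 − 440/19027·(0.979400+0.964200+0.949800))/(1+440/19027) = 114/125 ≈ 0.912000
step 5 [2.5y] zero: DF = P = 9059/10000 ≈ 0.905900
step 6 [3y] zero: DF = P = 8751/10000 ≈ 0.875100
step 7 [3.5y] swap r/2=180/8053: DF=(1 − 180/8053·(0.979400+0.964200+0.949800+0.912000+0.905900+0.875100))/(1+180/8053) = 107/125 ≈ 0.856000

1 1/2 4897/5000
2 1 4821/5000
3 3/2 4749/5000
4 2 114/125
5 5/2 9059/10000
6 3 8751/10000
7 7/2 107/125
DF(1.5y) is solved at step 3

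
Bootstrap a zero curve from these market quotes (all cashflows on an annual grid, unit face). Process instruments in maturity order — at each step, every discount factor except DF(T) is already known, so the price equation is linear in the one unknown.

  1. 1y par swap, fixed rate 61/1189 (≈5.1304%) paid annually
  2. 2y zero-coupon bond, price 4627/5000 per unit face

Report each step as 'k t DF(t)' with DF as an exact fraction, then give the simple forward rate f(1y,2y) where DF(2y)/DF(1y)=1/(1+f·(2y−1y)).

step 1 [1y] swap r/1=61/1189: DF=(1 − 61/1189·(0))/(1+61/1189) = 1189/1250 ≈ 0.951200
step 2 [2y] zero: DF = P = 4627/5000 ≈ 0.925400

1 1 1189/1250
2 2 4627/5000
f(1y,2y) = ((1189/1250)/(4627/5000) − 1)/(1) = 129/4627 ≈ 2.7880%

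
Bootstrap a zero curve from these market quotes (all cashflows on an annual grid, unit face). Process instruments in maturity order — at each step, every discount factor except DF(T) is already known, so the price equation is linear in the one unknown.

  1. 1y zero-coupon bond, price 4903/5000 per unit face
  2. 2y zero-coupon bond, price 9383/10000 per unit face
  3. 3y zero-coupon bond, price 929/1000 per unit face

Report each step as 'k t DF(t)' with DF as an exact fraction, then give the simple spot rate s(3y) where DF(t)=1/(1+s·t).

step 1 [1y] zero: DF = P = 4903/5000 ≈ 0.980600
step 2 [2y] zero: DF = P = 9383/10000 ≈ 0.938300
step 3 [3y] zero: DF = P = 929/1000 ≈ 0.929000

1 1 4903/5000
2 2 9383/10000
3 3 929/1000
s(3y) = (1/(929/1000) − 1)/(3) = 71/2787 ≈ 2.5475%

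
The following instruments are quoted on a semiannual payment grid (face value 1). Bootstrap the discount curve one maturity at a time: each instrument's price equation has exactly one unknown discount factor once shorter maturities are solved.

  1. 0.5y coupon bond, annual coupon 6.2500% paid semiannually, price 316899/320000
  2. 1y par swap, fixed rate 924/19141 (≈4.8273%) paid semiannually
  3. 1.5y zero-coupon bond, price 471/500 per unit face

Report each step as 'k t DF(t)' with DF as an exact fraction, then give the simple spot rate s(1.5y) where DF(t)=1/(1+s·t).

1 1/2 9603/10000
2 1 4769/5000
3 3/2 471/500
s(1.5y) = (1/(471/500) − 1)/(3/2) = 58/1413 ≈ 4.1047%

step 1 [0.5y] bond c/2=1/32: DF=(316899/320000 − 1/32·(0))/(1+1/32) = 9603/10000 ≈ 0.960300
step 2 [1y] swap r/2=462/19141: DF=(1 − 462/19141·(0.960300))/(1+462/19141) = 4769/5000 ≈ 0.953800
step 3 [1.5y] zero: DF = P = 471/500 ≈ 0.942000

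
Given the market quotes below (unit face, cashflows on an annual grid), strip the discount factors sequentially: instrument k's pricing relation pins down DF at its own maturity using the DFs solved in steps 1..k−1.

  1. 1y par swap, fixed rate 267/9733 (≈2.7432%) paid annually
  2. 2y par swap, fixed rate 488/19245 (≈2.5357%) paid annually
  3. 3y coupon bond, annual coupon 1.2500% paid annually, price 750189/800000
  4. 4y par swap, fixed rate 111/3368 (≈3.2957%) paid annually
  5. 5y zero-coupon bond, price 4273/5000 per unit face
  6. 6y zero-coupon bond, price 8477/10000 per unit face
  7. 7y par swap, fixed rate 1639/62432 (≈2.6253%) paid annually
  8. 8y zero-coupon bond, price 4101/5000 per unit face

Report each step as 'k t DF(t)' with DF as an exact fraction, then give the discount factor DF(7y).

step 1 [1y] swap r/1=267/9733: DF=(1 − 267/9733·(0))/(1+267/9733) = 9733/10000 ≈ 0.973300
step 2 [2y] swap r/1=488/19245: DF=(1 − 488/19245·(0.973300))/(1+488/19245) = 1189/1250 ≈ 0.951200
step 3 [3y] bond c/1=1/80: DF=(750189/800000 − 1/80·(0.973300+0.951200))/(1+1/80) = 564/625 ≈ 0.902400
step 4 [4y] swap r/1=111/3368: DF=(1 − 111/3368·(0.973300+0.951200+0.902400))/(1+111/3368) = 8779/10000 ≈ 0.877900
step 5 [5y] zero: DF = P = 4273/5000 ≈ 0.854600
step 6 [6y] zero: DF = P = 8477/10000 ≈ 0.847700
step 7 [7y] swap r/1=1639/62432: DF=(1 − 1639/62432·(0.973300+0.951200+0.902400+0.877900+0.854600+0.847700))/(1+1639/62432) = 8361/10000 ≈ 0.836100
step 8 [8y] zero: DF = P = 4101/5000 ≈ 0.820200

1 1 9733/10000
2 2 1189/1250
3 3 564/625
4 4 8779/10000
5 5 4273/5000
6 6 8477/10000
7 7 8361/10000
8 8 4101/5000
DF(7y) = 8361/10000 ≈ 0.836100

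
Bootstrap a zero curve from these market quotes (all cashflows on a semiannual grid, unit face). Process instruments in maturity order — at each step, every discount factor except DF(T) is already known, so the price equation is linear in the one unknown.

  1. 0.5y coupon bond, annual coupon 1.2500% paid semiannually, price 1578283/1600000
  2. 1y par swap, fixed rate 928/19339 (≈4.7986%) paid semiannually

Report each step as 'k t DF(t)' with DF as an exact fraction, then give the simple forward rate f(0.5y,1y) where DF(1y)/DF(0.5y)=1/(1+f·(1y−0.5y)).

step 1 [0.5y] bond c/2=1/160: DF=(1578283/1600000 − 1/160·(0))/(1+1/160) = 9803/10000 ≈ 0.980300
step 2 [1y] swap r/2=464/19339: DF=(1 − 464/19339·(0.980300))/(1+464/19339) = 596/625 ≈ 0.953600

1 1/2 9803/10000
2 1 596/625
f(0.5y,1y) = ((9803/10000)/(596/625) − 1)/(1/2) = 267/4768 ≈ 5.5998%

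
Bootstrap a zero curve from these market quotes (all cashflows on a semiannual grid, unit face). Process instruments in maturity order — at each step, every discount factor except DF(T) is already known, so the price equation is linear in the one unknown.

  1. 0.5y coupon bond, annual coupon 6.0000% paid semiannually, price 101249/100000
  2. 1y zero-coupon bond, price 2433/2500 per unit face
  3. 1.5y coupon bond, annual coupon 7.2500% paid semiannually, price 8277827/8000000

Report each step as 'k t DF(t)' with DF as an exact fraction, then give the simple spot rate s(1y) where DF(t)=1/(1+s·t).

step 1 [0.5y] bond c/2=3/100: DF=(101249/100000 − 3/100·(0))/(1+3/100) = 983/1000 ≈ 0.983000
step 2 [1y] zero: DF = P = 2433/2500 ≈ 0.973200
step 3 [1.5y] bond c/2=29/800: DF=(8277827/8000000 − 29/800·(0.983000+0.973200))/(1+29/800) = 9301/10000 ≈ 0.930100

1 1/2 983/1000
2 1 2433/2500
3 3/2 9301/10000
s(1y) = (1/(2433/2500) − 1)/(1) = 67/2433 ≈ 2.7538%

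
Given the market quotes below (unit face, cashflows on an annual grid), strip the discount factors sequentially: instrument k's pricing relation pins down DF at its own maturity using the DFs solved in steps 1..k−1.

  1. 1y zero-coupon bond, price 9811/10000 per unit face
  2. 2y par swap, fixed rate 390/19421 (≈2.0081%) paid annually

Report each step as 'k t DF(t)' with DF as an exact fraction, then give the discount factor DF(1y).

1 1 9811/10000
2 2 961/1000
DF(1y) = 9811/10000 ≈ 0.981100

step 1 [1y] zero: DF = P = 9811/10000 ≈ 0.981100
step 2 [2y] swap r/1=390/19421: DF=(1 − 390/19421·(0.981100))/(1+390/19421) = 961/1000 ≈ 0.961000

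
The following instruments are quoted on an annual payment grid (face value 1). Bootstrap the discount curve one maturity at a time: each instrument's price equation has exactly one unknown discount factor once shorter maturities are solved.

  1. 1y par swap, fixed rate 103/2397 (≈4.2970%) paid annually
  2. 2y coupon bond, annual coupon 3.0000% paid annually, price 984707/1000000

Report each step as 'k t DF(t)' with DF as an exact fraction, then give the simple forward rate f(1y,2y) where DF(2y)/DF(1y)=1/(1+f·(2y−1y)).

step 1 [1y] swap r/1=103/2397: DF=(1 − 103/2397·(0))/(1+103/2397) = 2397/2500 ≈ 0.958800
step 2 [2y] bond c/1=3/100: DF=(984707/1000000 − 3/100·(0.958800))/(1+3/100) = 9281/10000 ≈ 0.928100

1 1 2397/2500
2 2 9281/10000
f(1y,2y) = ((2397/2500)/(9281/10000) − 1)/(1) = 307/9281 ≈ 3.3078%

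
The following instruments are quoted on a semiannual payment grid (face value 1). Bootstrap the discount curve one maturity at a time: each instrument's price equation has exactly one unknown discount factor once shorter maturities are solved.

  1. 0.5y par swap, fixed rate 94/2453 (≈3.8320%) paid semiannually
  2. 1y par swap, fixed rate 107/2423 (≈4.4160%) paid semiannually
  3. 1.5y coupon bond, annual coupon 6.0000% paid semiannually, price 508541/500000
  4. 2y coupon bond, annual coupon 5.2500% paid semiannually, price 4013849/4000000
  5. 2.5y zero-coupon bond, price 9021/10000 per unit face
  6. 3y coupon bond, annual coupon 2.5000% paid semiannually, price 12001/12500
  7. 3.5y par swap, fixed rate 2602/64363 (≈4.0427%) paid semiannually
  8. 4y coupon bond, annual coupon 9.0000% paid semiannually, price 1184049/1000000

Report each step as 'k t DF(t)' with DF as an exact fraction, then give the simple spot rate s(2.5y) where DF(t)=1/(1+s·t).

1 1/2 2453/2500
2 1 2393/2500
3 3/2 931/1000
4 2 2261/2500
5 5/2 9021/10000
6 3 1781/2000
7 7/2 8699/10000
8 4 8559/10000
s(2.5y) = (1/(9021/10000) − 1)/(5/2) = 1958/45105 ≈ 4.3410%

step 1 [0.5y] swap r/2=47/2453: DF=(1 − 47/2453·(0))/(1+47/2453) = 2453/2500 ≈ 0.981200
step 2 [1y] swap r/2=107/4846: DF=(1 − 107/4846·(0.981200))/(1+107/4846) = 2393/2500 ≈ 0.957200
step 3 [1.5y] bond c/2=3/100: DF=(508541/500000 − 3/100·(0.981200+0.957200))/(1+3/100) = 931/1000 ≈ 0.931000
step 4 [2y] bond c/2=21/800: DF=(4013849/4000000 − 21/800·(0.981200+0.957200+0.931000))/(1+21/800) = 2261/2500 ≈ 0.904400
step 5 [2.5y] zero: DF = P = 9021/10000 ≈ 0.902100
step 6 [3y] bond c/2=1/80: DF=(12001/12500 − 1/80·(0.981200+0.957200+0.931000+0.904400+0.902100))/(1+1/80) = 1781/2000 ≈ 0.890500
step 7 [3.5y] swap r/2=1301/64363: DF=(1 − 1301/64363·(0.981200+0.957200+0.931000+0.904400+0.902100+0.890500))/(1+1301/64363) = 8699/10000 ≈ 0.869900
step 8 [4y] bond c/2=9/200: DF=(1184049/1000000 − 9/200·(0.981200+0.957200+0.931000+0.904400+0.902100+0.890500+0.869900))/(1+9/200) = 8559/10000 ≈ 0.855900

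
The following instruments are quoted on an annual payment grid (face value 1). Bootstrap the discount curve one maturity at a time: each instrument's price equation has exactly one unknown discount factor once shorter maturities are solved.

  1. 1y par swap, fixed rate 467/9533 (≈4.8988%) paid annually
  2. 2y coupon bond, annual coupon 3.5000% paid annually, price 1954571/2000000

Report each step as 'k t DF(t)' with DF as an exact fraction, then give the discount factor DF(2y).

1 1 9533/10000
2 2 114/125
DF(2y) = 114/125 ≈ 0.912000

step 1 [1y] swap r/1=467/9533: DF=(1 − 467/9533·(0))/(1+467/9533) = 9533/10000 ≈ 0.953300
step 2 [2y] bond c/1=7/200: DF=(1954571/2000000 − 7/200·(0.953300))/(1+7/200) = 114/125 ≈ 0.912000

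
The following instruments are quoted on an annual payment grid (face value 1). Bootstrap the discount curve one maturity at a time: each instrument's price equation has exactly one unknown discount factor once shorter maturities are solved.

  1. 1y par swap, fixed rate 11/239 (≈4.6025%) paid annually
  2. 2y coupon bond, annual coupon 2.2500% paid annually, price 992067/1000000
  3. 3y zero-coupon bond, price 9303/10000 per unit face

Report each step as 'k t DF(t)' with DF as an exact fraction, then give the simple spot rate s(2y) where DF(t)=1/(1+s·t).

step 1 [1y] swap r/1=11/239: DF=(1 − 11/239·(0))/(1+11/239) = 239/250 ≈ 0.956000
step 2 [2y] bond c/1=9/400: DF=(992067/1000000 − 9/400·(0.956000))/(1+9/400) = 2373/2500 ≈ 0.949200
step 3 [3y] zero: DF = P = 9303/10000 ≈ 0.930300

1 1 239/250
2 2 2373/2500
3 3 9303/10000
s(2y) = (1/(2373/2500) − 1)/(2) = 127/4746 ≈ 2.6759%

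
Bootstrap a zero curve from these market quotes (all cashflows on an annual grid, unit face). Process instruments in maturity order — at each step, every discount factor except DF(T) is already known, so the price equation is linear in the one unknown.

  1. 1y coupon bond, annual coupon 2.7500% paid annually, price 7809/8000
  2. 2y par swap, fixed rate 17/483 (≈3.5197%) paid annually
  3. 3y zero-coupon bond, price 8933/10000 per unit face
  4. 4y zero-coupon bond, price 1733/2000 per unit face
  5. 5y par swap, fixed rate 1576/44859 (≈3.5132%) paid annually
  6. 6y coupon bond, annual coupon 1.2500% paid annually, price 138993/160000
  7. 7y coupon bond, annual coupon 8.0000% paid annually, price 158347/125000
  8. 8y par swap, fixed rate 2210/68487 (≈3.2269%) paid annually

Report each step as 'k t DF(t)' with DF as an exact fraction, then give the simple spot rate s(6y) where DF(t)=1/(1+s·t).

1 1 19/20
2 2 9337/10000
3 3 8933/10000
4 4 1733/2000
5 5 1053/1250
6 6 4013/5000
7 7 1953/2500
8 8 779/1000
s(6y) = (1/(4013/5000) − 1)/(6) = 329/8026 ≈ 4.0992%

step 1 [1y] bond c/1=11/400: DF=(7809/8000 − 11/400·(0))/(1+11/400) = 19/20 ≈ 0.950000
step 2 [2y] swap r/1=17/483: DF=(1 − 17/483·(0.950000))/(1+17/483) = 9337/10000 ≈ 0.933700
step 3 [3y] zero: DF = P = 8933/10000 ≈ 0.893300
step 4 [4y] zero: DF = P = 1733/2000 ≈ 0.866500
step 5 [5y] swap r/1=1576/44859: DF=(1 − 1576/44859·(0.950000+0.933700+0.893300+0.866500))/(1+1576/44859) = 1053/1250 ≈ 0.842400
step 6 [6y] bond c/1=1/80: DF=(138993/160000 − 1/80·(0.950000+0.933700+0.893300+0.866500+0.842400))/(1+1/80) = 4013/5000 ≈ 0.802600
step 7 [7y] bond c/1=2/25: DF=(158347/125000 − 2/25·(0.950000+0.933700+0.893300+0.866500+0.842400+0.802600))/(1+2/25) = 1953/2500 ≈ 0.781200
step 8 [8y] swap r/1=2210/68487: DF=(1 − 2210/68487·(0.950000+0.933700+0.893300+0.866500+0.842400+0.802600+0.781200))/(1+2210/68487) = 779/1000 ≈ 0.779000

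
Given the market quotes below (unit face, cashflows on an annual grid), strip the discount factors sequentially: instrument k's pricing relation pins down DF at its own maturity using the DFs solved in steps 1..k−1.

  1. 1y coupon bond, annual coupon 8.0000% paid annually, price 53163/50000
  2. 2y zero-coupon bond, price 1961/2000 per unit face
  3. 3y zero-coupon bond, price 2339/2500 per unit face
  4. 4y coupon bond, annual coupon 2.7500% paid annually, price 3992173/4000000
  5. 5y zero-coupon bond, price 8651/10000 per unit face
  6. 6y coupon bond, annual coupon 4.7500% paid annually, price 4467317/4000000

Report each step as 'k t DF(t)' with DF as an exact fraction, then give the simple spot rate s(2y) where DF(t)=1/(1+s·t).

step 1 [1y] bond c/1=2/25: DF=(53163/50000 − 2/25·(0))/(1+2/25) = 1969/2000 ≈ 0.984500
step 2 [2y] zero: DF = P = 1961/2000 ≈ 0.980500
step 3 [3y] zero: DF = P = 2339/2500 ≈ 0.935600
step 4 [4y] bond c/1=11/400: DF=(3992173/4000000 − 11/400·(0.984500+0.980500+0.935600))/(1+11/400) = 8937/10000 ≈ 0.893700
step 5 [5y] zero: DF = P = 8651/10000 ≈ 0.865100
step 6 [6y] bond c/1=19/400: DF=(4467317/4000000 − 19/400·(0.984500+0.980500+0.935600+0.893700+0.865100))/(1+19/400) = 8549/10000 ≈ 0.854900

1 1 1969/2000
2 2 1961/2000
3 3 2339/2500
4 4 8937/10000
5 5 8651/10000
6 6 8549/10000
s(2y) = (1/(1961/2000) − 1)/(2) = 39/3922 ≈ 0.9944%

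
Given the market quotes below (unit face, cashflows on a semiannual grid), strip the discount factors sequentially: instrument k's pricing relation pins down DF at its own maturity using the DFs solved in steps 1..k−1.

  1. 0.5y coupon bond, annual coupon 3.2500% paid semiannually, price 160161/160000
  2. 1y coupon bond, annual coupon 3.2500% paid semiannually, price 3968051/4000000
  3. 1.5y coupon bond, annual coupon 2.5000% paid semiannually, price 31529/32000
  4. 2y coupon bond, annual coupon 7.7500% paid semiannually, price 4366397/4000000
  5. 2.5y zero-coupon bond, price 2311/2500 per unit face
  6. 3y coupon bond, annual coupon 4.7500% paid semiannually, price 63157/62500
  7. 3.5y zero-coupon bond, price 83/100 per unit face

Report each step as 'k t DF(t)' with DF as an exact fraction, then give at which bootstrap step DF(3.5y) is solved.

1 1/2 197/200
2 1 2401/2500
3 3/2 9491/10000
4 2 9429/10000
5 5/2 2311/2500
6 3 4383/5000
7 7/2 83/100
DF(3.5y) is solved at step 7

step 1 [0.5y] bond c/2=13/800: DF=(160161/160000 − 13/800·(0))/(1+13/800) = 197/200 ≈ 0.985000
step 2 [1y] bond c/2=13/800: DF=(3968051/4000000 − 13/800·(0.985000))/(1+13/800) = 2401/2500 ≈ 0.960400
step 3 [1.5y] bond c/2=1/80: DF=(31529/32000 − 1/80·(0.985000+0.960400))/(1+1/80) = 9491/10000 ≈ 0.949100
step 4 [2y] bond c/2=31/800: DF=(4366397/4000000 − 31/800·(0.985000+0.960400+0.949100))/(1+31/800) = 9429/10000 ≈ 0.942900
step 5 [2.5y] zero: DF = P = 2311/2500 ≈ 0.924400
step 6 [3y] bond c/2=19/800: DF=(63157/62500 − 19/800·(0.985000+0.960400+0.949100+0.942900+0.924400))/(1+19/800) = 4383/5000 ≈ 0.876600
step 7 [3.5y] zero: DF = P = 83/100 ≈ 0.830000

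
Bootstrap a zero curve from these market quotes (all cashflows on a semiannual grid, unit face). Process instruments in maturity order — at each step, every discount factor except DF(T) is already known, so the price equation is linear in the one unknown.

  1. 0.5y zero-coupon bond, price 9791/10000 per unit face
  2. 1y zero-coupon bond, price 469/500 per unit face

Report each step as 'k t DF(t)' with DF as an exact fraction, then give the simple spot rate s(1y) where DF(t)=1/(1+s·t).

step 1 [0.5y] zero: DF = P = 9791/10000 ≈ 0.979100
step 2 [1y] zero: DF = P = 469/500 ≈ 0.938000

1 1/2 9791/10000
2 1 469/500
s(1y) = (1/(469/500) − 1)/(1) = 31/469 ≈ 6.6098%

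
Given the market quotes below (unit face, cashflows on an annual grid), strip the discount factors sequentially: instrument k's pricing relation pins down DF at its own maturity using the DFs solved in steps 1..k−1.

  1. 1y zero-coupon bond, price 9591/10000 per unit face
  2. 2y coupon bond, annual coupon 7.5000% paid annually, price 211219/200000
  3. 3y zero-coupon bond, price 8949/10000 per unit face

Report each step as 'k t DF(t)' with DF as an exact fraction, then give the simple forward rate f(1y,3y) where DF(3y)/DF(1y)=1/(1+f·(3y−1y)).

step 1 [1y] zero: DF = P = 9591/10000 ≈ 0.959100
step 2 [2y] bond c/1=3/40: DF=(211219/200000 − 3/40·(0.959100))/(1+3/40) = 1831/2000 ≈ 0.915500
step 3 [3y] zero: DF = P = 8949/10000 ≈ 0.894900

1 1 9591/10000
2 2 1831/2000
3 3 8949/10000
f(1y,3y) = ((9591/10000)/(8949/10000) − 1)/(2) = 107/2983 ≈ 3.5870%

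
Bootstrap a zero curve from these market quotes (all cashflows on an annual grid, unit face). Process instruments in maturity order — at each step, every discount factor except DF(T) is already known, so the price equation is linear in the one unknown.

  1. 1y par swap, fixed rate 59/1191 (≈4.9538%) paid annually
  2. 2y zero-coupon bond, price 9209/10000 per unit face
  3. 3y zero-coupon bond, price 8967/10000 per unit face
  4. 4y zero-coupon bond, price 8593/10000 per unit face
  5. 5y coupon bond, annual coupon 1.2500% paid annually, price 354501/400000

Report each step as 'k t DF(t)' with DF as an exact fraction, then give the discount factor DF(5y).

1 1 1191/1250
2 2 9209/10000
3 3 8967/10000
4 4 8593/10000
5 5 1661/2000
DF(5y) = 1661/2000 ≈ 0.830500

step 1 [1y] swap r/1=59/1191: DF=(1 − 59/1191·(0))/(1+59/1191) = 1191/1250 ≈ 0.952800
step 2 [2y] zero: DF = P = 9209/10000 ≈ 0.920900
step 3 [3y] zero: DF = P = 8967/10000 ≈ 0.896700
step 4 [4y] zero: DF = P = 8593/10000 ≈ 0.859300
step 5 [5y] bond c/1=1/80: DF=(354501/400000 − 1/80·(0.952800+0.920900+0.896700+0.859300))/(1+1/80) = 1661/2000 ≈ 0.830500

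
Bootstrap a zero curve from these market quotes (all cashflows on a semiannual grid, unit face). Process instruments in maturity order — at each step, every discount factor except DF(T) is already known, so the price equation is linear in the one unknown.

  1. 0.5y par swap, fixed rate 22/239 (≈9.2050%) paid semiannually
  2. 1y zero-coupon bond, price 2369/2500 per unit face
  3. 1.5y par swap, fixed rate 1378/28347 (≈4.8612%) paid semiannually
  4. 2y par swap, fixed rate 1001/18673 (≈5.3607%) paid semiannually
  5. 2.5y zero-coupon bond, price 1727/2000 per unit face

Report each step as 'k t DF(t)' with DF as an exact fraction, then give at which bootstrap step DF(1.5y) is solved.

step 1 [0.5y] swap r/2=11/239: DF=(1 − 11/239·(0))/(1+11/239) = 239/250 ≈ 0.956000
step 2 [1y] zero: DF = P = 2369/2500 ≈ 0.947600
step 3 [1.5y] swap r/2=689/28347: DF=(1 − 689/28347·(0.956000+0.947600))/(1+689/28347) = 9311/10000 ≈ 0.931100
step 4 [2y] swap r/2=1001/37346: DF=(1 − 1001/37346·(0.956000+0.947600+0.931100))/(1+1001/37346) = 8999/10000 ≈ 0.899900
step 5 [2.5y] zero: DF = P = 1727/2000 ≈ 0.863500

1 1/2 239/250
2 1 2369/2500
3 3/2 9311/10000
4 2 8999/10000
5 5/2 1727/2000
DF(1.5y) is solved at step 3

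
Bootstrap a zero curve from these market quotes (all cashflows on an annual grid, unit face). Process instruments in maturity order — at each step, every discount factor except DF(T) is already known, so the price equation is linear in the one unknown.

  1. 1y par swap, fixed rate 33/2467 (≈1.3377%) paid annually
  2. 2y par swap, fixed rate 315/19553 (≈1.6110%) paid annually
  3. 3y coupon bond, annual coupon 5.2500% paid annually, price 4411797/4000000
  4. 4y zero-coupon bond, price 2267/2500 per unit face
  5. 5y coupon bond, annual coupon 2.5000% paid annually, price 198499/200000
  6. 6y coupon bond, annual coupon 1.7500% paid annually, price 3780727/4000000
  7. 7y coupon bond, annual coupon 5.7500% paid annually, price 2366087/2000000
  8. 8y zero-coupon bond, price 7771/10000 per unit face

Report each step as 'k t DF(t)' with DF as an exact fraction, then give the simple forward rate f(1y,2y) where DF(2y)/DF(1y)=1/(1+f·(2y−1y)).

1 1 2467/2500
2 2 1937/2000
3 3 594/625
4 4 2267/2500
5 5 8753/10000
6 6 8483/10000
7 7 8177/10000
8 8 7771/10000
f(1y,2y) = ((2467/2500)/(1937/2000) − 1)/(1) = 183/9685 ≈ 1.8895%

step 1 [1y] swap r/1=33/2467: DF=(1 − 33/2467·(0))/(1+33/2467) = 2467/2500 ≈ 0.986800
step 2 [2y] swap r/1=315/19553: DF=(1 − 315/19553·(0.986800))/(1+315/19553) = 1937/2000 ≈ 0.968500
step 3 [3y] bond c/1=21/400: DF=(4411797/4000000 − 21/400·(0.986800+0.968500))/(1+21/400) = 594/625 ≈ 0.950400
step 4 [4y] zero: DF = P = 2267/2500 ≈ 0.906800
step 5 [5y] bond c/1=1/40: DF=(198499/200000 − 1/40·(0.986800+0.968500+0.950400+0.906800))/(1+1/40) = 8753/10000 ≈ 0.875300
step 6 [6y] bond c/1=7/400: DF=(3780727/4000000 − 7/400·(0.986800+0.968500+0.950400+0.906800+0.875300))/(1+7/400) = 8483/10000 ≈ 0.848300
step 7 [7y] bond c/1=23/400: DF=(2366087/2000000 − 23/400·(0.986800+0.968500+0.950400+0.906800+0.875300+0.848300))/(1+23/400) = 8177/10000 ≈ 0.817700
step 8 [8y] zero: DF = P = 7771/10000 ≈ 0.777100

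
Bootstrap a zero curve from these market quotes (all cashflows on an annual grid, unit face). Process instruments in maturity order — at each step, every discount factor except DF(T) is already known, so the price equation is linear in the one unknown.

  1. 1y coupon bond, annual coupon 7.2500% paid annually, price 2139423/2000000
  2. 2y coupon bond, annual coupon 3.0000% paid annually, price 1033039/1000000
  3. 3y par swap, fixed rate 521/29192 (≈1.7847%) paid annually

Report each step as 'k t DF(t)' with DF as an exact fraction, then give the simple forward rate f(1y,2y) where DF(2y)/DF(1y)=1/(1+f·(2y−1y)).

1 1 4987/5000
2 2 9739/10000
3 3 9479/10000
f(1y,2y) = ((4987/5000)/(9739/10000) − 1)/(1) = 235/9739 ≈ 2.4130%

step 1 [1y] bond c/1=29/400: DF=(2139423/2000000 − 29/400·(0))/(1+29/400) = 4987/5000 ≈ 0.997400
step 2 [2y] bond c/1=3/100: DF=(1033039/1000000 − 3/100·(0.997400))/(1+3/100) = 9739/10000 ≈ 0.973900
step 3 [3y] swap r/1=521/29192: DF=(1 − 521/29192·(0.997400+0.973900))/(1+521/29192) = 9479/10000 ≈ 0.947900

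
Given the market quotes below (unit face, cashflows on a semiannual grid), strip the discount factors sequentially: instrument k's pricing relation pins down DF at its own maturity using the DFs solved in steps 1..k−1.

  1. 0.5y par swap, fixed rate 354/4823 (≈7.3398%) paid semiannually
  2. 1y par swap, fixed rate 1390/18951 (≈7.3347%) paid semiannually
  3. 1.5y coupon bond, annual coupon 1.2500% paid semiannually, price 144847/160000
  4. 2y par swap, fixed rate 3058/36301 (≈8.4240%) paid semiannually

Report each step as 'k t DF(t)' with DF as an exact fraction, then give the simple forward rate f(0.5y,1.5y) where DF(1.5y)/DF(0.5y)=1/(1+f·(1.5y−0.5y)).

1 1/2 4823/5000
2 1 1861/2000
3 3/2 8879/10000
4 2 8471/10000
f(0.5y,1.5y) = ((4823/5000)/(8879/10000) − 1)/(1) = 59/683 ≈ 8.6384%

step 1 [0.5y] swap r/2=177/4823: DF=(1 − 177/4823·(0))/(1+177/4823) = 4823/5000 ≈ 0.964600
step 2 [1y] swap r/2=695/18951: DF=(1 − 695/18951·(0.964600))/(1+695/18951) = 1861/2000 ≈ 0.930500
step 3 [1.5y] bond c/2=1/160: DF=(144847/160000 − 1/160·(0.964600+0.930500))/(1+1/160) = 8879/10000 ≈ 0.887900
step 4 [2y] swap r/2=1529/36301: DF=(1 − 1529/36301·(0.964600+0.930500+0.887900))/(1+1529/36301) = 8471/10000 ≈ 0.847100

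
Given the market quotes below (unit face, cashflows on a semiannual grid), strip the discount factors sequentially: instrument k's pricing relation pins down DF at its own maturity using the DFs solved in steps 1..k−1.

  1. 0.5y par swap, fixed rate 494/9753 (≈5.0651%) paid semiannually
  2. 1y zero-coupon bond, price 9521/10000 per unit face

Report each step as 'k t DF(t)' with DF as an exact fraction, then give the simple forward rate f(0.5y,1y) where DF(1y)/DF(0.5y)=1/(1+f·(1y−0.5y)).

step 1 [0.5y] swap r/2=247/9753: DF=(1 − 247/9753·(0))/(1+247/9753) = 9753/10000 ≈ 0.975300
step 2 [1y] zero: DF = P = 9521/10000 ≈ 0.952100

1 1/2 9753/10000
2 1 9521/10000
f(0.5y,1y) = ((9753/10000)/(9521/10000) − 1)/(1/2) = 464/9521 ≈ 4.8734%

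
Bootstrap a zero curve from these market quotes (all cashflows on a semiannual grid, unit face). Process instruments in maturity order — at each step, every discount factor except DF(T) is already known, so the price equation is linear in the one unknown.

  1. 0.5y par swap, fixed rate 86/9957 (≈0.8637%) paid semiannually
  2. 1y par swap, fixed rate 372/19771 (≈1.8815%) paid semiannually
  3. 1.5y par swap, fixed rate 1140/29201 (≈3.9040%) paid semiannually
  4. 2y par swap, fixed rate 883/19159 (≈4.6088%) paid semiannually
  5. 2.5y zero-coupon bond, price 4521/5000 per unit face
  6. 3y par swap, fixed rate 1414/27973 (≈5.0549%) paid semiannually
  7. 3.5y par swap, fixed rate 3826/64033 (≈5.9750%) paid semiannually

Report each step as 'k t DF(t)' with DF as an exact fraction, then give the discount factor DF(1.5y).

step 1 [0.5y] swap r/2=43/9957: DF=(1 − 43/9957·(0))/(1+43/9957) = 9957/10000 ≈ 0.995700
step 2 [1y] swap r/2=186/19771: DF=(1 − 186/19771·(0.995700))/(1+186/19771) = 4907/5000 ≈ 0.981400
step 3 [1.5y] swap r/2=570/29201: DF=(1 − 570/29201·(0.995700+0.981400))/(1+570/29201) = 943/1000 ≈ 0.943000
step 4 [2y] swap r/2=883/38318: DF=(1 − 883/38318·(0.995700+0.981400+0.943000))/(1+883/38318) = 9117/10000 ≈ 0.911700
step 5 [2.5y] zero: DF = P = 4521/5000 ≈ 0.904200
step 6 [3y] swap r/2=707/27973: DF=(1 − 707/27973·(0.995700+0.981400+0.943000+0.911700+0.904200))/(1+707/27973) = 4293/5000 ≈ 0.858600
step 7 [3.5y] swap r/2=1913/64033: DF=(1 − 1913/64033·(0.995700+0.981400+0.943000+0.911700+0.904200+0.858600))/(1+1913/64033) = 8087/10000 ≈ 0.808700

1 1/2 9957/10000
2 1 4907/5000
3 3/2 943/1000
4 2 9117/10000
5 5/2 4521/5000
6 3 4293/5000
7 7/2 8087/10000
DF(1.5y) = 943/1000 ≈ 0.943000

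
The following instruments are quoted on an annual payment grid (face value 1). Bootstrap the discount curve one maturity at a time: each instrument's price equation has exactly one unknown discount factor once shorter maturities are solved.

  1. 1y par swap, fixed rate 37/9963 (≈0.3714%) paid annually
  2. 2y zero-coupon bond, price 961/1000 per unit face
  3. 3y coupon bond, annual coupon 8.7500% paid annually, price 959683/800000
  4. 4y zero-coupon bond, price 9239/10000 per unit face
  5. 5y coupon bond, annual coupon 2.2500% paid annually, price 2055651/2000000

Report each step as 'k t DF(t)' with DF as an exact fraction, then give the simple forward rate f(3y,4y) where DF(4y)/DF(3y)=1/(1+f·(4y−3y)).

step 1 [1y] swap r/1=37/9963: DF=(1 − 37/9963·(0))/(1+37/9963) = 9963/10000 ≈ 0.996300
step 2 [2y] zero: DF = P = 961/1000 ≈ 0.961000
step 3 [3y] bond c/1=7/80: DF=(959683/800000 − 7/80·(0.996300+0.961000))/(1+7/80) = 591/625 ≈ 0.945600
step 4 [4y] zero: DF = P = 9239/10000 ≈ 0.923900
step 5 [5y] bond c/1=9/400: DF=(2055651/2000000 − 9/400·(0.996300+0.961000+0.945600+0.923900))/(1+9/400) = 921/1000 ≈ 0.921000

1 1 9963/10000
2 2 961/1000
3 3 591/625
4 4 9239/10000
5 5 921/1000
f(3y,4y) = ((591/625)/(9239/10000) − 1)/(1) = 217/9239 ≈ 2.3487%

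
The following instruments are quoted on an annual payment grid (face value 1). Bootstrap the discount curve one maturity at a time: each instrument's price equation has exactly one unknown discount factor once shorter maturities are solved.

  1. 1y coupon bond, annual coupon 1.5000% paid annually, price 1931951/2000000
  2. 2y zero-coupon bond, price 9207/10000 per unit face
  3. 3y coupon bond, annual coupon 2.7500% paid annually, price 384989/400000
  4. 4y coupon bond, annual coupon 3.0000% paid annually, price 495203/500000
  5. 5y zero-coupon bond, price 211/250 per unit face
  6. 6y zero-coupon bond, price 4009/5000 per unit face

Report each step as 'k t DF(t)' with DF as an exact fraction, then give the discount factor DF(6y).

1 1 9517/10000
2 2 9207/10000
3 3 4433/5000
4 4 2203/2500
5 5 211/250
6 6 4009/5000
DF(6y) = 4009/5000 ≈ 0.801800

step 1 [1y] bond c/1=3/200: DF=(1931951/2000000 − 3/200·(0))/(1+3/200) = 9517/10000 ≈ 0.951700
step 2 [2y] zero: DF = P = 9207/10000 ≈ 0.920700
step 3 [3y] bond c/1=11/400: DF=(384989/400000 − 11/400·(0.951700+0.920700))/(1+11/400) = 4433/5000 ≈ 0.886600
step 4 [4y] bond c/1=3/100: DF=(495203/500000 − 3/100·(0.951700+0.920700+0.886600))/(1+3/100) = 2203/2500 ≈ 0.881200
step 5 [5y] zero: DF = P = 211/250 ≈ 0.844000
step 6 [6y] zero: DF = P = 4009/5000 ≈ 0.801800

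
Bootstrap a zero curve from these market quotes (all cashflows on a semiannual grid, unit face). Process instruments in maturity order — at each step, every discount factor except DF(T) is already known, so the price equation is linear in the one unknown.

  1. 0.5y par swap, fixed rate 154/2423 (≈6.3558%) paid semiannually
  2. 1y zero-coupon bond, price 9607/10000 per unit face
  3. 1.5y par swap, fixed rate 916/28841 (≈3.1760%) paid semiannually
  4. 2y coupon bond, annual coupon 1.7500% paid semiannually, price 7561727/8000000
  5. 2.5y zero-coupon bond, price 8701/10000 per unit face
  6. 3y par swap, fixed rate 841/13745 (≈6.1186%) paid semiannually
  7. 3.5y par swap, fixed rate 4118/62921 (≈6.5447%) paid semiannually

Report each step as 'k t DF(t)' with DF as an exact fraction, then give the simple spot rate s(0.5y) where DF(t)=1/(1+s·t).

1 1/2 2423/2500
2 1 9607/10000
3 3/2 4771/5000
4 2 114/125
5 5/2 8701/10000
6 3 4159/5000
7 7/2 7941/10000
s(0.5y) = (1/(2423/2500) − 1)/(1/2) = 154/2423 ≈ 6.3558%

step 1 [0.5y] swap r/2=77/2423: DF=(1 − 77/2423·(0))/(1+77/2423) = 2423/2500 ≈ 0.969200
step 2 [1y] zero: DF = P = 9607/10000 ≈ 0.960700
step 3 [1.5y] swap r/2=458/28841: DF=(1 − 458/28841·(0.969200+0.960700))/(1+458/28841) = 4771/5000 ≈ 0.954200
step 4 [2y] bond c/2=7/800: DF=(7561727/8000000 − 7/800·(0.969200+0.960700+0.954200))/(1+7/800) = 114/125 ≈ 0.912000
step 5 [2.5y] zero: DF = P = 8701/10000 ≈ 0.870100
step 6 [3y] swap r/2=841/27490: DF=(1 − 841/27490·(0.969200+0.960700+0.954200+0.912000+0.870100))/(1+841/27490) = 4159/5000 ≈ 0.831800
step 7 [3.5y] swap r/2=2059/62921: DF=(1 − 2059/62921·(0.969200+0.960700+0.954200+0.912000+0.870100+0.831800))/(1+2059/62921) = 7941/10000 ≈ 0.794100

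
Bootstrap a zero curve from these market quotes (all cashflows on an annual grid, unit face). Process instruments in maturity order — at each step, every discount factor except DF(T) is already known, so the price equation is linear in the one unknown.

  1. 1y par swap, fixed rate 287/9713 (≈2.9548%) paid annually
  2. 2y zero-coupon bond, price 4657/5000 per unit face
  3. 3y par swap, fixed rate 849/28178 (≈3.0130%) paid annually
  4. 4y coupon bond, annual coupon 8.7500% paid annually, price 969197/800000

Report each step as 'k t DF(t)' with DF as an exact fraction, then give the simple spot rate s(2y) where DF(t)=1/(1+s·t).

1 1 9713/10000
2 2 4657/5000
3 3 9151/10000
4 4 8873/10000
s(2y) = (1/(4657/5000) − 1)/(2) = 343/9314 ≈ 3.6826%

step 1 [1y] swap r/1=287/9713: DF=(1 − 287/9713·(0))/(1+287/9713) = 9713/10000 ≈ 0.971300
step 2 [2y] zero: DF = P = 4657/5000 ≈ 0.931400
step 3 [3y] swap r/1=849/28178: DF=(1 − 849/28178·(0.971300+0.931400))/(1+849/28178) = 9151/10000 ≈ 0.915100
step 4 [4y] bond c/1=7/80: DF=(969197/800000 − 7/80·(0.971300+0.931400+0.915100))/(1+7/80) = 8873/10000 ≈ 0.887300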